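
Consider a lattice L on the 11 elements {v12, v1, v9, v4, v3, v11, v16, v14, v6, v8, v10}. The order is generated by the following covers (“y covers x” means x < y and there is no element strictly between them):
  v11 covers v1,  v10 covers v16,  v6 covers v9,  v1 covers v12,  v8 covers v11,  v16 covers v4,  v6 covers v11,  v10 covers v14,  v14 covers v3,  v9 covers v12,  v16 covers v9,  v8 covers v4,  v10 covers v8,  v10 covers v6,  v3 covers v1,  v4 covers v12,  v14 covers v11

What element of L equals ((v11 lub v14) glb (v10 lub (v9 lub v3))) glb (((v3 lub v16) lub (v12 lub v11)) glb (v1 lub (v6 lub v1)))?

v11 ∨ v14 = v14
v9 ∨ v3 = v10
v10 ∨ v10 = v10
v14 ∧ v10 = v14
v3 ∨ v16 = v10
v12 ∨ v11 = v11
v10 ∨ v11 = v10
v6 ∨ v1 = v6
v1 ∨ v6 = v6
v10 ∧ v6 = v6
v14 ∧ v6 = v11

v11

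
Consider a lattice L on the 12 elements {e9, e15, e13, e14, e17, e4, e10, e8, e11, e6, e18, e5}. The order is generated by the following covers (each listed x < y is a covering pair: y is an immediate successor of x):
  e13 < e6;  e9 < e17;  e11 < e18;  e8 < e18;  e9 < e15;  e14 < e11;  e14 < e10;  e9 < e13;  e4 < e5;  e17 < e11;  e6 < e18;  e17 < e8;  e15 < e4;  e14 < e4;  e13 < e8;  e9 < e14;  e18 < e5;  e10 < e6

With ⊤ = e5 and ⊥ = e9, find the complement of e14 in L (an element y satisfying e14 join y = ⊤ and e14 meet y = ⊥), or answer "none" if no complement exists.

none

For every candidate y, either e14 ∨ y ≠ e5 or e14 ∧ y ≠ e9; no complement exists.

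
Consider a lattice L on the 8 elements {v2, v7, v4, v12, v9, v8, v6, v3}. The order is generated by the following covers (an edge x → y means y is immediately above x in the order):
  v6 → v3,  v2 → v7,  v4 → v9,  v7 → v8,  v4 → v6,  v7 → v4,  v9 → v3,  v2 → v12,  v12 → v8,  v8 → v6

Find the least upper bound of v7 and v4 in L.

Common upper bounds of {v7, v4}: v3, v4, v6, v9.
The least among these is v4.

v4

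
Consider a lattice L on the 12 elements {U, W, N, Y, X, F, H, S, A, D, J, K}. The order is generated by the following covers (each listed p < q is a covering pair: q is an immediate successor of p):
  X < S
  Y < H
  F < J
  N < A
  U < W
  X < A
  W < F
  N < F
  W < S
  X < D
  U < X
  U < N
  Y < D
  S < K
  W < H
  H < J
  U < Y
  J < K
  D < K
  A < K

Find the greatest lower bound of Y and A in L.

U

Common lower bounds of {Y, A}: U.
The greatest among these is U.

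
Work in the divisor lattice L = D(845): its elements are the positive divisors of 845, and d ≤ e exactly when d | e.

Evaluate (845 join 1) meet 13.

13

845 ∨ 1 = 845
845 ∧ 13 = 13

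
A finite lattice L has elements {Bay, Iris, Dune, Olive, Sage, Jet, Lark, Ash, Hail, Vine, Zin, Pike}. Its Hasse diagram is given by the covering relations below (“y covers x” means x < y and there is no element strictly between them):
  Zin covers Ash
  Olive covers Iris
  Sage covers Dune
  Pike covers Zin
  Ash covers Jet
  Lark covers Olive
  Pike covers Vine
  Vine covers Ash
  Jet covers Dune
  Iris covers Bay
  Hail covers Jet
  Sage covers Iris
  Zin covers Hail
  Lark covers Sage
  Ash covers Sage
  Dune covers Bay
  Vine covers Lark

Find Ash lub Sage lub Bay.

Ash

Common upper bounds of {Ash, Sage, Bay}: Ash, Pike, Vine, Zin.
The least among these is Ash.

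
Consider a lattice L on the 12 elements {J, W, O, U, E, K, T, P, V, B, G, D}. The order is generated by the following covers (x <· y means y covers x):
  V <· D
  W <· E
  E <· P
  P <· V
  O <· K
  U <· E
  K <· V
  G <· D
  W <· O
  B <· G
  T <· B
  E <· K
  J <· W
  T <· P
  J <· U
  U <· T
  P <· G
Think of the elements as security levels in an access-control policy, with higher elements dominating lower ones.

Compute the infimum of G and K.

E

Common lower bounds of {G, K}: E, J, U, W.
The greatest among these is E.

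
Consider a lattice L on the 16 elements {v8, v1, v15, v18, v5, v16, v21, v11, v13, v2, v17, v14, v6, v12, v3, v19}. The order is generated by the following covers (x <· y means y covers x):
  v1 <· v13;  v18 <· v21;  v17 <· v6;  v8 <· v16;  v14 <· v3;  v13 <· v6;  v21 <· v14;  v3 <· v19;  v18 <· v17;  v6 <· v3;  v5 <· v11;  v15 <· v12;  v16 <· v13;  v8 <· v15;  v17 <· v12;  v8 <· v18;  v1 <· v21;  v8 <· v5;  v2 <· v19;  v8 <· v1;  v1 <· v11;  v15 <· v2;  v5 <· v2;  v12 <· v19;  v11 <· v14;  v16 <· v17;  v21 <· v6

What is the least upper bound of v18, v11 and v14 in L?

v14

Common upper bounds of {v18, v11, v14}: v14, v19, v3.
The least among these is v14.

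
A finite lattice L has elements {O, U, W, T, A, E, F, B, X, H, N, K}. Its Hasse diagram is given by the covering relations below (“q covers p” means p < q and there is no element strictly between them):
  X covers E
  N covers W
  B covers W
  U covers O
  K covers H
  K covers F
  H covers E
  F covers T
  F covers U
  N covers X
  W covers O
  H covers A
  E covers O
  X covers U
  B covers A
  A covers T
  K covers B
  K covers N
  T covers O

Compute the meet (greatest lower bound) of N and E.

E

Common lower bounds of {N, E}: E, O.
The greatest among these is E.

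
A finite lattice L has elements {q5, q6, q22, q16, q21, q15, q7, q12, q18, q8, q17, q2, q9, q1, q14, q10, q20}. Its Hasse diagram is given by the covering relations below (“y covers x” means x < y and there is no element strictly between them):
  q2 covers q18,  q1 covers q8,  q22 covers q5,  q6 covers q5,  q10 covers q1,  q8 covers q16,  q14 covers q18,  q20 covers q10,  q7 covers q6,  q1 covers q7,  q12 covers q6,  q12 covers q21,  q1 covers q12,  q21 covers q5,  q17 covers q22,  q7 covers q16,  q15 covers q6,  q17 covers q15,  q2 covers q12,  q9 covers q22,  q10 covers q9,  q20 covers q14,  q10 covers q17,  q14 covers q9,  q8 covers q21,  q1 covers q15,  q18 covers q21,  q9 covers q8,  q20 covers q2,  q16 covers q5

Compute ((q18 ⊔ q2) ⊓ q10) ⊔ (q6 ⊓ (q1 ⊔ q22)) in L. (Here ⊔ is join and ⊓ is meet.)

q18 ∨ q2 = q2
q2 ∧ q10 = q12
q1 ∨ q22 = q10
q6 ∧ q10 = q6
q12 ∨ q6 = q12

q12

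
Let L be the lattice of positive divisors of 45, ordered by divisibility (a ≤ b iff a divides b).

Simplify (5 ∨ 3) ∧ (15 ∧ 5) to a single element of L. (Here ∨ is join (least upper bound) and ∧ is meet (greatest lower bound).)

5

5 ∨ 3 = 15
15 ∧ 5 = 5
15 ∧ 5 = 5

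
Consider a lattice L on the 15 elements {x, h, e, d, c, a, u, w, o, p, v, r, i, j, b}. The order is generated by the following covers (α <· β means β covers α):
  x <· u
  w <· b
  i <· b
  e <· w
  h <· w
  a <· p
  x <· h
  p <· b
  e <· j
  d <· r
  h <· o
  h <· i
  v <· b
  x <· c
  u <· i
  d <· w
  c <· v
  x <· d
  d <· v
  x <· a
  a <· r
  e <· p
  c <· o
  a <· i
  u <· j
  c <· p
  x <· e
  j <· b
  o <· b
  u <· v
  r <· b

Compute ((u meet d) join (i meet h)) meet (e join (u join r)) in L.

h

u ∧ d = x
i ∧ h = h
x ∨ h = h
u ∨ r = b
e ∨ b = b
h ∧ b = h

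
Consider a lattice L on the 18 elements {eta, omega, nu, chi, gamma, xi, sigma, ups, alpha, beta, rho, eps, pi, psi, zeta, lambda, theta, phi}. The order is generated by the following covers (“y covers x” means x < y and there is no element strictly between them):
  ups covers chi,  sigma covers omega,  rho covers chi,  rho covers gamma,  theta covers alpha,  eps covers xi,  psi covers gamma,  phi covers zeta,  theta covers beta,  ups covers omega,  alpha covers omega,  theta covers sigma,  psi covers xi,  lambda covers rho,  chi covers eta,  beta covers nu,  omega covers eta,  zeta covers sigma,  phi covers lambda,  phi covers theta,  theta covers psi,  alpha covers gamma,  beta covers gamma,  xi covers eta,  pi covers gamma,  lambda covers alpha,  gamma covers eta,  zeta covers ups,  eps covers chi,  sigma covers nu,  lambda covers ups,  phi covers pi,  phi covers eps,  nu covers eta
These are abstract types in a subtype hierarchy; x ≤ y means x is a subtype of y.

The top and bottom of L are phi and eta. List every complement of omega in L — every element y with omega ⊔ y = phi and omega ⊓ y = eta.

eps, pi

Need y with omega ∨ y = phi and omega ∧ y = eta.
Checking each element gives: eps, pi.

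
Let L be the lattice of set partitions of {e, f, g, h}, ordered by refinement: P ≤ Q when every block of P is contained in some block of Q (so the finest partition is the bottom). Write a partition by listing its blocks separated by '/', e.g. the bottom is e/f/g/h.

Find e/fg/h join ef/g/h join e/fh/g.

Common upper bounds of {e/fg/h, ef/g/h, e/fh/g}: efgh.
The least among these is efgh.

efgh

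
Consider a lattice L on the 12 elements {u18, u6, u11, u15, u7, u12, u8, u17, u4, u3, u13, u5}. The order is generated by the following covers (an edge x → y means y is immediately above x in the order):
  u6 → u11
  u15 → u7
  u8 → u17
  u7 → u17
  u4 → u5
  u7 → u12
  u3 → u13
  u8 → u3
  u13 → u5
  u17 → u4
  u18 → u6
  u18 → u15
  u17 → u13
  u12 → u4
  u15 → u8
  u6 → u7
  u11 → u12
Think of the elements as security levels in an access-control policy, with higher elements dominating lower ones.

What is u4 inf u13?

u17

Common lower bounds of {u4, u13}: u15, u17, u18, u6, u7, u8.
The greatest among these is u17.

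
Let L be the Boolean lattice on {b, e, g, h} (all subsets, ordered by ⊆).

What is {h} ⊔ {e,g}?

{e,g,h}

Common upper bounds of {{h}, {e,g}}: {b,e,g,h}, {e,g,h}.
The least among these is {e,g,h}.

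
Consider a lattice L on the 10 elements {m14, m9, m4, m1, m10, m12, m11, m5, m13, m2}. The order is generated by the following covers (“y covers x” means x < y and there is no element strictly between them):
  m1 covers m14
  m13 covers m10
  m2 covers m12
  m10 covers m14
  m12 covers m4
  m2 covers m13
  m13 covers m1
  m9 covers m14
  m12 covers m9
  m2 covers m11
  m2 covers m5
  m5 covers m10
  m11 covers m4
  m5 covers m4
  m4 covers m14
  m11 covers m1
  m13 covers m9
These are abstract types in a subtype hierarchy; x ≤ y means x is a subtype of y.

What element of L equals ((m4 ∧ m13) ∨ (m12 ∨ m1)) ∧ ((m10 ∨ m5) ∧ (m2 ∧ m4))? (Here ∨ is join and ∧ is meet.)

m4 ∧ m13 = m14
m12 ∨ m1 = m2
m14 ∨ m2 = m2
m10 ∨ m5 = m5
m2 ∧ m4 = m4
m5 ∧ m4 = m4
m2 ∧ m4 = m4

m4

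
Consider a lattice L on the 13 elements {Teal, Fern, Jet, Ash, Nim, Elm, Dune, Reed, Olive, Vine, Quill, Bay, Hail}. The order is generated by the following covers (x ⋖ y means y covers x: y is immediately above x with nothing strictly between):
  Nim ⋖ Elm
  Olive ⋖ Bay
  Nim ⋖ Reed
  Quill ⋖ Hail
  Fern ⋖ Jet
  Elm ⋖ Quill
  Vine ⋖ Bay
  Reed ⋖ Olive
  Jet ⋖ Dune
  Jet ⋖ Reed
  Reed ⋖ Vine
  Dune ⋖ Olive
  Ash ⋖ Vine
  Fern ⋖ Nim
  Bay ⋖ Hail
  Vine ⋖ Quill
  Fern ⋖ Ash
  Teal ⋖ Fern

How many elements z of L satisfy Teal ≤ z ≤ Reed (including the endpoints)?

5

The interval [Teal, Reed] = {Fern, Jet, Nim, Reed, Teal}, which has 5 elements.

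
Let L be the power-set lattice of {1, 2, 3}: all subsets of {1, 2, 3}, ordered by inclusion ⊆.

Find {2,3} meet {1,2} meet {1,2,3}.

Under ⊆, meet is intersection: {2,3} ∩ {1,2} ∩ {1,2,3} = {2}.

{2}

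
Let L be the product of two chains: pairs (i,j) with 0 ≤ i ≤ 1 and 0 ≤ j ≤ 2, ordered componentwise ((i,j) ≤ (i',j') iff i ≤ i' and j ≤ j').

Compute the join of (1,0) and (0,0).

In a product of chains, the join is componentwise max, giving (1,0).

(1,0)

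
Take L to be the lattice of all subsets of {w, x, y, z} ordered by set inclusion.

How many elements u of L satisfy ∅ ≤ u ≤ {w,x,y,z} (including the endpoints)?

The interval [∅, {w,x,y,z}] = {{w,x,y,z}, {w,x,y}, {w,x,z}, {w,x}, {w,y,z}, {w,y}, {w,z}, {w}, {x,y,z}, {x,y}, {x,z}, {x}, {y,z}, {y}, {z}, ∅}, which has 16 elements.

16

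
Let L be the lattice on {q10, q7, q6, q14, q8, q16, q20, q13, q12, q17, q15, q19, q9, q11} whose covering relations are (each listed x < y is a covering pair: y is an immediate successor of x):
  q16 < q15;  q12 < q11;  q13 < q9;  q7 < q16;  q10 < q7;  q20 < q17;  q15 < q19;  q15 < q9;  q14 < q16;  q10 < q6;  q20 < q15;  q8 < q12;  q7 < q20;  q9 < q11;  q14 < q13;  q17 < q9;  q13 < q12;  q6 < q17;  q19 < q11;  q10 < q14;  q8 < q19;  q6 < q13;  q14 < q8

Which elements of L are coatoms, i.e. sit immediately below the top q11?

q12, q19, q9

The coatoms are exactly the elements covered by q11: q12, q19, q9.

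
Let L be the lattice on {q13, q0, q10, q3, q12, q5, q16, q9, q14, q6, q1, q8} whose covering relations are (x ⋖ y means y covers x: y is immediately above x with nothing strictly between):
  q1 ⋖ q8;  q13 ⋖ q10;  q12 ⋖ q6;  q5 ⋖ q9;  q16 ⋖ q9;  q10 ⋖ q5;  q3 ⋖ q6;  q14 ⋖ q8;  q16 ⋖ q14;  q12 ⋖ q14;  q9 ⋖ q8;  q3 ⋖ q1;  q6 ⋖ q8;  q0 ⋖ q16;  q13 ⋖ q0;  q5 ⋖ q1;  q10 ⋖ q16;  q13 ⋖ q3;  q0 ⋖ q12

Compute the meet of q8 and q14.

Common lower bounds of {q8, q14}: q0, q10, q12, q13, q14, q16.
The greatest among these is q14.

q14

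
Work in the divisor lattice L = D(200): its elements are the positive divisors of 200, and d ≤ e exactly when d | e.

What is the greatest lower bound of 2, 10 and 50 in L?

2

In the divisibility order, the meet is the greatest common divisor: gcd(2, 10, 50) = 2.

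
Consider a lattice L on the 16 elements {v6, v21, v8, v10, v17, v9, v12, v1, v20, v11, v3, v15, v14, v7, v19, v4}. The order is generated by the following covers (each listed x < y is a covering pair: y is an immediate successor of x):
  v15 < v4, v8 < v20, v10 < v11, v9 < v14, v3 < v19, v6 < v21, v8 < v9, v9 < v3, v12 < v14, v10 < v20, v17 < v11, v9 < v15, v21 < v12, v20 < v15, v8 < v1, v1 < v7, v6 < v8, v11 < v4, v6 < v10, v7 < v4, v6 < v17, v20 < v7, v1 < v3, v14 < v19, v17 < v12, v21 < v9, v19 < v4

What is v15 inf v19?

Common lower bounds of {v15, v19}: v21, v6, v8, v9.
The greatest among these is v9.

v9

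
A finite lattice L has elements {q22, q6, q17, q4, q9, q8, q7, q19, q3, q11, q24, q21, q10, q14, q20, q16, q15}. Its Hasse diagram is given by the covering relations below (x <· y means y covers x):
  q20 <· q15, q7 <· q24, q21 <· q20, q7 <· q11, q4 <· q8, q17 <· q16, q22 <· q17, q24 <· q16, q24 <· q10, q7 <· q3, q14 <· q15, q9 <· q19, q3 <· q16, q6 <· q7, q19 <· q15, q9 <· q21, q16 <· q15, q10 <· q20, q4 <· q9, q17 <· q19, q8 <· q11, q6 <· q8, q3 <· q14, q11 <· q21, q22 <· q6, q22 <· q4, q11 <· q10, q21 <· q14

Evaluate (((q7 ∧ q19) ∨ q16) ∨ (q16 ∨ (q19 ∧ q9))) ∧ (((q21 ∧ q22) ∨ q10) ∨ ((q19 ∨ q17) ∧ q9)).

q7 ∧ q19 = q22
q22 ∨ q16 = q16
q19 ∧ q9 = q9
q16 ∨ q9 = q15
q16 ∨ q15 = q15
q21 ∧ q22 = q22
q22 ∨ q10 = q10
q19 ∨ q17 = q19
q19 ∧ q9 = q9
q10 ∨ q9 = q20
q15 ∧ q20 = q20

q20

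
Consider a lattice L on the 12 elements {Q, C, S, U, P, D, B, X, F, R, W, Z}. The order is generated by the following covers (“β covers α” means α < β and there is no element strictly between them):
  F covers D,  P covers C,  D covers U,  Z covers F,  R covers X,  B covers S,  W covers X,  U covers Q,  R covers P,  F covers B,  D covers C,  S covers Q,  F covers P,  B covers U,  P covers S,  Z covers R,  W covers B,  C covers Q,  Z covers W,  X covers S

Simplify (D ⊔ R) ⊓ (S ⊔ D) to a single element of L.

D ∨ R = Z
S ∨ D = F
Z ∧ F = F

F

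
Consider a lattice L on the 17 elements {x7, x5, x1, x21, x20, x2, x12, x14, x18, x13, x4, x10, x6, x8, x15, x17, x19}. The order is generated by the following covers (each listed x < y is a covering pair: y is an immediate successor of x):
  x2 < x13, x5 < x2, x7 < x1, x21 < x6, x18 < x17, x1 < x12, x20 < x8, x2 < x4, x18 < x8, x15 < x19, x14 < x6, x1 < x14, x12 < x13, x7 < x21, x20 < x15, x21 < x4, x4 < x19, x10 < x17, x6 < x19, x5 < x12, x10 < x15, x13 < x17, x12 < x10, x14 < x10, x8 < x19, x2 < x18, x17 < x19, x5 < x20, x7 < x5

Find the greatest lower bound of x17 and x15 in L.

Common lower bounds of {x17, x15}: x1, x10, x12, x14, x5, x7.
The greatest among these is x10.

x10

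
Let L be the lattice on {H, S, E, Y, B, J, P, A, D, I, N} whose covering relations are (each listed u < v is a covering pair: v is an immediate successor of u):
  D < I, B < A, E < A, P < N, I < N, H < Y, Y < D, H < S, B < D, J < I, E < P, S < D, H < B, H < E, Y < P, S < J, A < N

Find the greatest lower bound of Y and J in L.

H

Common lower bounds of {Y, J}: H.
The greatest among these is H.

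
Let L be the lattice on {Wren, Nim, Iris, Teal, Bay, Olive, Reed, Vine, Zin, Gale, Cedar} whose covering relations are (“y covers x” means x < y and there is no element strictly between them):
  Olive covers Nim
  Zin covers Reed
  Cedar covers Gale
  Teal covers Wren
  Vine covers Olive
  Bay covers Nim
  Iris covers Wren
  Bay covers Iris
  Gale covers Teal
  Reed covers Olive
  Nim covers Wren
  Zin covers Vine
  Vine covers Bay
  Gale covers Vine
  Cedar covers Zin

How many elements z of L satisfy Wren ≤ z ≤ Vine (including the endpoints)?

The interval [Wren, Vine] = {Bay, Iris, Nim, Olive, Vine, Wren}, which has 6 elements.

6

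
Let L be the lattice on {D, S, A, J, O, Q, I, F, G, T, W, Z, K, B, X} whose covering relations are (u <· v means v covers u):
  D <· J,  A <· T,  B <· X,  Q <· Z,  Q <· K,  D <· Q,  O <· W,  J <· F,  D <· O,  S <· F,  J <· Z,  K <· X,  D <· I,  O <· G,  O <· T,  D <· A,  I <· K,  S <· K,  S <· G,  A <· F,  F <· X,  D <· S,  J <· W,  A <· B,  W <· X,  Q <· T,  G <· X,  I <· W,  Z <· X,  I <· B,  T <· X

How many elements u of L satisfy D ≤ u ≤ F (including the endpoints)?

5

The interval [D, F] = {A, D, F, J, S}, which has 5 elements.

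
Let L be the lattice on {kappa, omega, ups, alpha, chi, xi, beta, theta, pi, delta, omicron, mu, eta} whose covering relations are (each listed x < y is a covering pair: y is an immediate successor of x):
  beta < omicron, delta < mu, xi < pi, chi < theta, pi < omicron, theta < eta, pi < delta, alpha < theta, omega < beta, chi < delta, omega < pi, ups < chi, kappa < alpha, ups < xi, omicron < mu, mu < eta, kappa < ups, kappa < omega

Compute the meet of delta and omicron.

Common lower bounds of {delta, omicron}: kappa, omega, pi, ups, xi.
The greatest among these is pi.

pi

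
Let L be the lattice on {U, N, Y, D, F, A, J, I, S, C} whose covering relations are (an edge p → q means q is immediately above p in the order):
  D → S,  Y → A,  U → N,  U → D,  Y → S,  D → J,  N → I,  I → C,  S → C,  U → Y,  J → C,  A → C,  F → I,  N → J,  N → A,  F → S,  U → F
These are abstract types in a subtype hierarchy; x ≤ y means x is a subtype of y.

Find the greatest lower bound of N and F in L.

Common lower bounds of {N, F}: U.
The greatest among these is U.

U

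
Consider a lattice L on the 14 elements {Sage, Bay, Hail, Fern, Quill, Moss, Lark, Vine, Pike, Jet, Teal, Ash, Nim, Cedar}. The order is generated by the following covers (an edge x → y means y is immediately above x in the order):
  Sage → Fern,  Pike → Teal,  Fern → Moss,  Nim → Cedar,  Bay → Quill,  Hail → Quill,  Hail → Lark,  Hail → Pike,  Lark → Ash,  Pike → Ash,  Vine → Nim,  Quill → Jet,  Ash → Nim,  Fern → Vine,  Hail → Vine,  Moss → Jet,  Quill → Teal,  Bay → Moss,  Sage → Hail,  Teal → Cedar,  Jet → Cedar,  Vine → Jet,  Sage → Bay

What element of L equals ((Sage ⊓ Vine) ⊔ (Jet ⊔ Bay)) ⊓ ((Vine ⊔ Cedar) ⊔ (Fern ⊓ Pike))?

Sage ∧ Vine = Sage
Jet ∨ Bay = Jet
Sage ∨ Jet = Jet
Vine ∨ Cedar = Cedar
Fern ∧ Pike = Sage
Cedar ∨ Sage = Cedar
Jet ∧ Cedar = Jet

Jet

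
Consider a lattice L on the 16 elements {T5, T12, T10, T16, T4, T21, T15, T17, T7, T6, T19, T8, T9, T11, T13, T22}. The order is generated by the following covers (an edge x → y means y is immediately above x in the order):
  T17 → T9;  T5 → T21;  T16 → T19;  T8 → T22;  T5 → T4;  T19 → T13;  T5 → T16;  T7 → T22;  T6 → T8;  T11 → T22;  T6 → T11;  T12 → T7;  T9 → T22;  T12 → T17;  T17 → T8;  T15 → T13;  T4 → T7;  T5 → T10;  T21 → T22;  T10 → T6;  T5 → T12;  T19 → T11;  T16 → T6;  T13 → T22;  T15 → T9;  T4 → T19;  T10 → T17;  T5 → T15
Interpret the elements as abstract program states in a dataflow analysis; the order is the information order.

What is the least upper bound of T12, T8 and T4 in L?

Common upper bounds of {T12, T8, T4}: T22.
The least among these is T22.

T22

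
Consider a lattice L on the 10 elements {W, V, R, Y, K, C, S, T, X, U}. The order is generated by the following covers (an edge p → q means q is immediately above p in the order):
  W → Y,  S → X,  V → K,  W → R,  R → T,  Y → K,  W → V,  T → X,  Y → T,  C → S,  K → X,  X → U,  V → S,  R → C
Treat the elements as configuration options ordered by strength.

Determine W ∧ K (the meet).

Common lower bounds of {W, K}: W.
The greatest among these is W.

W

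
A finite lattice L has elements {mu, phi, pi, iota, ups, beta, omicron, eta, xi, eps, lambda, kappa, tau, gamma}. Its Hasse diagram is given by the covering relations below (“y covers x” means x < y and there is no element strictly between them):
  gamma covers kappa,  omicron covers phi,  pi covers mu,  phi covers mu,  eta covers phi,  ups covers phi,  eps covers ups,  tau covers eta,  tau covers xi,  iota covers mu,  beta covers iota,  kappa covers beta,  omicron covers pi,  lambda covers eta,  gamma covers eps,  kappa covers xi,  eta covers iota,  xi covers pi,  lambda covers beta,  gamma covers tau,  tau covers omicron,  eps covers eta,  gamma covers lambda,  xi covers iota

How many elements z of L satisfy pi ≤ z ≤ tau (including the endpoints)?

4

The interval [pi, tau] = {omicron, pi, tau, xi}, which has 4 elements.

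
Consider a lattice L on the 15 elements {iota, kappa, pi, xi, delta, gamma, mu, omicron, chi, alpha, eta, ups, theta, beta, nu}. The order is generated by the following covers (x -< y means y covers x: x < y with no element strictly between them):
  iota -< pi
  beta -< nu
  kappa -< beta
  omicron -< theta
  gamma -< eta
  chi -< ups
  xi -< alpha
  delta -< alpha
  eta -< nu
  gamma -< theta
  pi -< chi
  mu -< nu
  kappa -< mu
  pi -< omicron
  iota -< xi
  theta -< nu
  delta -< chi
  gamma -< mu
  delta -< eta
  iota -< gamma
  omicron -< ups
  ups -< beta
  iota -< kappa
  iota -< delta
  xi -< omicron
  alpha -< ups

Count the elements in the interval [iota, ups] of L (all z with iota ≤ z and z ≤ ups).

8

The interval [iota, ups] = {alpha, chi, delta, iota, omicron, pi, ups, xi}, which has 8 elements.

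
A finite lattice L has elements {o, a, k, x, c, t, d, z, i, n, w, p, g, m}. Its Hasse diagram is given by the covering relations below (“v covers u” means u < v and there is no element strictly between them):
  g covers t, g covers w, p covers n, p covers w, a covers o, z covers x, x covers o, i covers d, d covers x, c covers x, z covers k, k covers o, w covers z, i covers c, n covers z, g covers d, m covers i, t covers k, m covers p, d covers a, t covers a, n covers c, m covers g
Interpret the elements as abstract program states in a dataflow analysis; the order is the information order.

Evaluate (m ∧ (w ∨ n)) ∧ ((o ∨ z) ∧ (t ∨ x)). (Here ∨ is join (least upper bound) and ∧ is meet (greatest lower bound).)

z

w ∨ n = p
m ∧ p = p
o ∨ z = z
t ∨ x = g
z ∧ g = z
p ∧ z = z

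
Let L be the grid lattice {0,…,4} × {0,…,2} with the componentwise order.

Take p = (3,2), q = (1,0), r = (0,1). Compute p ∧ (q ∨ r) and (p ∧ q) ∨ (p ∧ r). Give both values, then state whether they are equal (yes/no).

q ∨ r = (1,1), so p ∧ (q ∨ r) = (3,2) ∧ (1,1) = (1,1).
p ∧ q = (1,0) and p ∧ r = (0,1), so (p ∧ q) ∨ (p ∧ r) = (1,0) ∨ (0,1) = (1,1).
Equal: yes.

(1,1); (1,1); yes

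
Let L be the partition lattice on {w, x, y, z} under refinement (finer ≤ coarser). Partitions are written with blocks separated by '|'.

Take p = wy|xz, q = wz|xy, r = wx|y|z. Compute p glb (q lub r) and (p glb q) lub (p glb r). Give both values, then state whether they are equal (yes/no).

wy|xz; w|x|y|z; no

q lub r = wxyz, so p glb (q lub r) = wy|xz glb wxyz = wy|xz.
p glb q = w|x|y|z and p glb r = w|x|y|z, so (p glb q) lub (p glb r) = w|x|y|z lub w|x|y|z = w|x|y|z.
Equal: no.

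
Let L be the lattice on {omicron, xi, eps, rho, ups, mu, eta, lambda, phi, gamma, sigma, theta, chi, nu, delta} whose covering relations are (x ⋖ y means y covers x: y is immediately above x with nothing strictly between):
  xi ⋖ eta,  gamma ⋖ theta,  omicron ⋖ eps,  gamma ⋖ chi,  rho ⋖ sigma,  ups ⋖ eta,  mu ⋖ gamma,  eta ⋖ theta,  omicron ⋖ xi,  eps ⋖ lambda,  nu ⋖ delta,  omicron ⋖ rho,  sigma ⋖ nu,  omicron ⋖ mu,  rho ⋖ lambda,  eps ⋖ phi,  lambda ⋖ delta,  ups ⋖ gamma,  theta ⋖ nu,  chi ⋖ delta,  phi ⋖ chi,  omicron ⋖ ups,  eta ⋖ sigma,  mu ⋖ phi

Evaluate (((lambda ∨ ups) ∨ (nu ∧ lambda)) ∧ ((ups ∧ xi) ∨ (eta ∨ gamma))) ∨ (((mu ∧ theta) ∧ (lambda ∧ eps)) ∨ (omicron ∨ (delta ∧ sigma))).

nu

lambda ∨ ups = delta
nu ∧ lambda = rho
delta ∨ rho = delta
ups ∧ xi = omicron
eta ∨ gamma = theta
omicron ∨ theta = theta
delta ∧ theta = theta
mu ∧ theta = mu
lambda ∧ eps = eps
mu ∧ eps = omicron
delta ∧ sigma = sigma
omicron ∨ sigma = sigma
omicron ∨ sigma = sigma
theta ∨ sigma = nu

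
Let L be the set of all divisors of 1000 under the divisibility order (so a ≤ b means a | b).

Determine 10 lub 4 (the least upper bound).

In the divisibility order, the join is the least common multiple: lcm(10, 4) = 20.

20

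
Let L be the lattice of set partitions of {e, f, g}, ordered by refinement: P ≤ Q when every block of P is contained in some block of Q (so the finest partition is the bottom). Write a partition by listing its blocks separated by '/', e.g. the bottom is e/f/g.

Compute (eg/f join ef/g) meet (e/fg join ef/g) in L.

eg/f ∨ ef/g = efg
e/fg ∨ ef/g = efg
efg ∧ efg = efg

efg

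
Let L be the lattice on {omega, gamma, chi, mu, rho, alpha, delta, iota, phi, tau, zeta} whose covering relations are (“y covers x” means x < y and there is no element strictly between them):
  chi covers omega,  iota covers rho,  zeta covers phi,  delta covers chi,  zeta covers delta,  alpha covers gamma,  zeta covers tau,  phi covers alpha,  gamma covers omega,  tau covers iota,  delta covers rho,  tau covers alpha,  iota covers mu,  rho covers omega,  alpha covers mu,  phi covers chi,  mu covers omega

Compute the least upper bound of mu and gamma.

alpha

Common upper bounds of {mu, gamma}: alpha, phi, tau, zeta.
The least among these is alpha.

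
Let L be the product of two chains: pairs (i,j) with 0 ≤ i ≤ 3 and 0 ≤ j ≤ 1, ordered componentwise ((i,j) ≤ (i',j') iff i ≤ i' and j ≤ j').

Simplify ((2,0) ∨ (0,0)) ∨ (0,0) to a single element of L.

(2,0) ∨ (0,0) = (2,0)
(2,0) ∨ (0,0) = (2,0)

(2,0)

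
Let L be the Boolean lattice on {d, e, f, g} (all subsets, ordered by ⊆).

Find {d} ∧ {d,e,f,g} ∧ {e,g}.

Common lower bounds of {{d}, {d,e,f,g}, {e,g}}: ∅.
The greatest among these is ∅.

∅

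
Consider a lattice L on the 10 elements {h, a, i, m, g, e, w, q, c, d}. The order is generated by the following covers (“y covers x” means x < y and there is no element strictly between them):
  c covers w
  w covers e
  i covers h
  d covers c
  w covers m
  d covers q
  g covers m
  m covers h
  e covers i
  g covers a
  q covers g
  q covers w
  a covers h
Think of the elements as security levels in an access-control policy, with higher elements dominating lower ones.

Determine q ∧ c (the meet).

Common lower bounds of {q, c}: e, h, i, m, w.
The greatest among these is w.

w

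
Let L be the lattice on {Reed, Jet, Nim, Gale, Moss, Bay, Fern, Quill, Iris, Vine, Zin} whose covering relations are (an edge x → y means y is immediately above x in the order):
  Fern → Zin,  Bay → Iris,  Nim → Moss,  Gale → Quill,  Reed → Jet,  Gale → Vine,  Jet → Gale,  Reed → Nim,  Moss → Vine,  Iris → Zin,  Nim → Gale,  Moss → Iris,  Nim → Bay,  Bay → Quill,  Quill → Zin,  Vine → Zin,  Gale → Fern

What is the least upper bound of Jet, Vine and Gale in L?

Vine

Common upper bounds of {Jet, Vine, Gale}: Vine, Zin.
The least among these is Vine.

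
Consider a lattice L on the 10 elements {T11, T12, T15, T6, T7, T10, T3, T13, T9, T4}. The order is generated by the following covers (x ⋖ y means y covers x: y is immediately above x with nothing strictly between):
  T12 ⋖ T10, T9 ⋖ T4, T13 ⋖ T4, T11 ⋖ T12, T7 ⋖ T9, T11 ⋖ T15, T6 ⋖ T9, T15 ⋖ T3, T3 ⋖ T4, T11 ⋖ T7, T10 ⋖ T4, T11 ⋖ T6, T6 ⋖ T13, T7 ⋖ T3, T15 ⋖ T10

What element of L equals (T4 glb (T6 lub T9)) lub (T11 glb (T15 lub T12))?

T9

T6 ∨ T9 = T9
T4 ∧ T9 = T9
T15 ∨ T12 = T10
T11 ∧ T10 = T11
T9 ∨ T11 = T9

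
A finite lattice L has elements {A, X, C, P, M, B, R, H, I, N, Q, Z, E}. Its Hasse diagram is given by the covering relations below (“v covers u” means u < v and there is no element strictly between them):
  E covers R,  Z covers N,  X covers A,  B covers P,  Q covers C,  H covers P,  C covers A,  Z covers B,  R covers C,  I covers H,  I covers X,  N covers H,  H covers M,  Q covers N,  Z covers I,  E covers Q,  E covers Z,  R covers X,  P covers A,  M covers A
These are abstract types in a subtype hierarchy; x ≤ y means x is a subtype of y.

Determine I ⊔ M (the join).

I

Common upper bounds of {I, M}: E, I, Z.
The least among these is I.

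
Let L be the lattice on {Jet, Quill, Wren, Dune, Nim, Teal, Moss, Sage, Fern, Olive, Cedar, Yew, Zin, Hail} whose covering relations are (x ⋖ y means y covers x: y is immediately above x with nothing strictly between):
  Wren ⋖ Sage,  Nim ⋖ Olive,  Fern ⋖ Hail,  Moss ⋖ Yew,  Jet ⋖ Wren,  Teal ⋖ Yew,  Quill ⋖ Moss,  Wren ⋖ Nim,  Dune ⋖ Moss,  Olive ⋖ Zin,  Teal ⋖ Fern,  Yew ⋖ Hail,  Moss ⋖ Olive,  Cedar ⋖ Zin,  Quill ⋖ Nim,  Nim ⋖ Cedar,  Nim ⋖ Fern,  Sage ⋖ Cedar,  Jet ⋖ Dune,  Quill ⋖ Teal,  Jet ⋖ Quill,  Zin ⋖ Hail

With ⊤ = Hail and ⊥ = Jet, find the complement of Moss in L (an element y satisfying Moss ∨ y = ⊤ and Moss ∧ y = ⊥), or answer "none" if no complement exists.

For every candidate y, either Moss ∨ y ≠ Hail or Moss ∧ y ≠ Jet; no complement exists.

none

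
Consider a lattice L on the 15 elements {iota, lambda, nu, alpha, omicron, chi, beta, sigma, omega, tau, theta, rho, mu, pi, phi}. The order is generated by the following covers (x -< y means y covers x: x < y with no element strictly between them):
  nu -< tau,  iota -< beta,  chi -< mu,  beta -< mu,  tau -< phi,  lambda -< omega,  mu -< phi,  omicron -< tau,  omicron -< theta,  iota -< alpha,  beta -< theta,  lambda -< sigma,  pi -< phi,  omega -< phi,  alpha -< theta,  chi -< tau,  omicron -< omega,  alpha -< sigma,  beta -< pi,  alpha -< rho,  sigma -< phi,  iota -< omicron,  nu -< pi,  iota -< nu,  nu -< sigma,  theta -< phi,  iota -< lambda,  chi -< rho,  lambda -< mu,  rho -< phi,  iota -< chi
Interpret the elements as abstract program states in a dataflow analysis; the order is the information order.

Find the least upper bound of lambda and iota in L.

lambda

Common upper bounds of {lambda, iota}: lambda, mu, omega, phi, sigma.
The least among these is lambda.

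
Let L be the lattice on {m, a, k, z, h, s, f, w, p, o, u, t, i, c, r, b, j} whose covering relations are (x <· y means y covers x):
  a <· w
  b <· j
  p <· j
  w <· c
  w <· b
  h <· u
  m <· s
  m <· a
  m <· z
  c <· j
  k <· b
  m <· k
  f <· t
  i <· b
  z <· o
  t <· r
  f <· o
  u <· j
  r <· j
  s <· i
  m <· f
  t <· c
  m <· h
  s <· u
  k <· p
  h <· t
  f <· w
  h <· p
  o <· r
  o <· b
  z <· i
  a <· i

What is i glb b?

i

Common lower bounds of {i, b}: a, i, m, s, z.
The greatest among these is i.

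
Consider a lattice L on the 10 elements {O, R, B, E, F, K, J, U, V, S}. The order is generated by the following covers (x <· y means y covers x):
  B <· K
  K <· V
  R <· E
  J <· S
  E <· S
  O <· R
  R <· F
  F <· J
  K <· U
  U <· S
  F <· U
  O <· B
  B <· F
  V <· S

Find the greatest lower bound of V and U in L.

K

Common lower bounds of {V, U}: B, K, O.
The greatest among these is K.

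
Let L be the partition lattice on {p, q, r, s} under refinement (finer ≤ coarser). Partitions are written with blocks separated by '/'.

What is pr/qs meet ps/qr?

The meet (common refinement) of pr/qs and ps/qr intersects blocks pairwise, giving p/q/r/s.

p/q/r/s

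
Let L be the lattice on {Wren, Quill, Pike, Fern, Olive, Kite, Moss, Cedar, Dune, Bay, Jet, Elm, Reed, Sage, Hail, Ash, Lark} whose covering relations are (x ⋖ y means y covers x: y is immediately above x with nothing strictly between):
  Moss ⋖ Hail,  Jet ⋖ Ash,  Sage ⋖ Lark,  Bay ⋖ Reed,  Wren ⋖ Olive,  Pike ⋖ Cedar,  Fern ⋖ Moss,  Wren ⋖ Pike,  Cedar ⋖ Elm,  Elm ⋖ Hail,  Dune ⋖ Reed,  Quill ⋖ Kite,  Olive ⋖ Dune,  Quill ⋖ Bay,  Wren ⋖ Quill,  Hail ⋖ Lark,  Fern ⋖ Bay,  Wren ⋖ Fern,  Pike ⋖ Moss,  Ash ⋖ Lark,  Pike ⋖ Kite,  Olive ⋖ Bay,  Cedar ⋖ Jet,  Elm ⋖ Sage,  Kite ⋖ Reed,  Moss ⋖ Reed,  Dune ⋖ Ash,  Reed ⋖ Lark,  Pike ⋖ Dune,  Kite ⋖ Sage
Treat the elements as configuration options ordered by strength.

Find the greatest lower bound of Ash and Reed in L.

Dune

Common lower bounds of {Ash, Reed}: Dune, Olive, Pike, Wren.
The greatest among these is Dune.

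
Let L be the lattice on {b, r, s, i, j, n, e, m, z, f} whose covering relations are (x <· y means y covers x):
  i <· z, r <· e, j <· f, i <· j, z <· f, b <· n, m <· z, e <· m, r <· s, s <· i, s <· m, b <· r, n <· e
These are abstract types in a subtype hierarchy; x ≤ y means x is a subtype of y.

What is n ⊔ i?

Common upper bounds of {n, i}: f, z.
The least among these is z.

z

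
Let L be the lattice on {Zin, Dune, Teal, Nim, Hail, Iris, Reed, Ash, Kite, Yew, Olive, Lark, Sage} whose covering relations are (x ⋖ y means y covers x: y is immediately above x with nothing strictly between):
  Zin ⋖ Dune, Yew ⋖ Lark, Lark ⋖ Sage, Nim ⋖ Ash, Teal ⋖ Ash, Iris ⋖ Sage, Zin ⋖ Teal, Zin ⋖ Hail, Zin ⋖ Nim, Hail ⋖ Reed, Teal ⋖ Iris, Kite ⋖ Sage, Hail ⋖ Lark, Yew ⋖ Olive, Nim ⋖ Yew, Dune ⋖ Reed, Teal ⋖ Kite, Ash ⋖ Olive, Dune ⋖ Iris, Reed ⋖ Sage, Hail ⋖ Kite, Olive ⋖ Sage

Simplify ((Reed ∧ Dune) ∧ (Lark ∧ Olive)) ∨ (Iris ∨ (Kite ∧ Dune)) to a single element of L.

Iris

Reed ∧ Dune = Dune
Lark ∧ Olive = Yew
Dune ∧ Yew = Zin
Kite ∧ Dune = Zin
Iris ∨ Zin = Iris
Zin ∨ Iris = Iris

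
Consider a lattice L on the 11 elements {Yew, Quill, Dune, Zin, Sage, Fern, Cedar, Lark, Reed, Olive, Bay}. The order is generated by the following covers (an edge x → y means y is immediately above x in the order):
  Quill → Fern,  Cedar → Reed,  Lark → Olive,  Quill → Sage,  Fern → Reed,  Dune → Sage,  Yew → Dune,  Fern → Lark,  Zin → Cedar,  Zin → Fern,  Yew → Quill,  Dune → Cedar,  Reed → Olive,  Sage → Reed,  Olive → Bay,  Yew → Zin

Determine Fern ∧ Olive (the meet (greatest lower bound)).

Common lower bounds of {Fern, Olive}: Fern, Quill, Yew, Zin.
The greatest among these is Fern.

Fern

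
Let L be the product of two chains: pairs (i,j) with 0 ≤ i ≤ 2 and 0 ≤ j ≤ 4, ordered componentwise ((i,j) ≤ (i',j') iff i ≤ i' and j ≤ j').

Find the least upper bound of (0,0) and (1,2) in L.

In a product of chains, the join is componentwise max, giving (1,2).

(1,2)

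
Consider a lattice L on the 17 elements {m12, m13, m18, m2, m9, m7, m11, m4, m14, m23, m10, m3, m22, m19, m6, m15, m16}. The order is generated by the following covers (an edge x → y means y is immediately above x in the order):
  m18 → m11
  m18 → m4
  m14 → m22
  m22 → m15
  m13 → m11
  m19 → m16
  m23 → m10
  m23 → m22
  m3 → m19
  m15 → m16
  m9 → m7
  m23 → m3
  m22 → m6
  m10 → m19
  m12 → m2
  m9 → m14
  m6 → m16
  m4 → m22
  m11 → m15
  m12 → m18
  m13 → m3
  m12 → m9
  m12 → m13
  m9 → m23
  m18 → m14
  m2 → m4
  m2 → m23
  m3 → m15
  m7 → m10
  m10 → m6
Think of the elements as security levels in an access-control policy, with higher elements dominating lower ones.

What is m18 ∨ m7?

Common upper bounds of {m18, m7}: m16, m6.
The least among these is m6.

m6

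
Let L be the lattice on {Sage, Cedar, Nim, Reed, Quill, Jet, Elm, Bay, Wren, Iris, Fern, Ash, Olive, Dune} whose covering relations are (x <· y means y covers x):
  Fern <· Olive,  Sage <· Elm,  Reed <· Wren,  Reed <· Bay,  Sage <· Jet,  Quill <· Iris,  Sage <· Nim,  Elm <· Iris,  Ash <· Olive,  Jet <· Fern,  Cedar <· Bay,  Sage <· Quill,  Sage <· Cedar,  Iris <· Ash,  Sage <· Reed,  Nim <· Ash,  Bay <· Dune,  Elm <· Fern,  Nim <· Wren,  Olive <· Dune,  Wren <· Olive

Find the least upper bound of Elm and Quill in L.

Iris

Common upper bounds of {Elm, Quill}: Ash, Dune, Iris, Olive.
The least among these is Iris.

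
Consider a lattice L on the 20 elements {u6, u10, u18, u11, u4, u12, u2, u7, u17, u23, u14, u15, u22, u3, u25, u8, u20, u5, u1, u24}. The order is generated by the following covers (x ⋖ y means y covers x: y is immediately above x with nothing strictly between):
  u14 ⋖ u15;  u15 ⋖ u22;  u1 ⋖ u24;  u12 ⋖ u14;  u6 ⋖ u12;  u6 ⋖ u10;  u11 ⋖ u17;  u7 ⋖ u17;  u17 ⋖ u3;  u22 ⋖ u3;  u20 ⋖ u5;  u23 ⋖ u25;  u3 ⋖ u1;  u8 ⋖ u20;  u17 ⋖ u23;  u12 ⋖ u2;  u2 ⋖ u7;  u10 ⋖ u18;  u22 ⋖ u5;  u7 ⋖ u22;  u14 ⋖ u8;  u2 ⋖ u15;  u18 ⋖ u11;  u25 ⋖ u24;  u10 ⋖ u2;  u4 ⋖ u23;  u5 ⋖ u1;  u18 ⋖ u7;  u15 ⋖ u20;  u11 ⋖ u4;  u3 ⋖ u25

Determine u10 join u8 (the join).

Common upper bounds of {u10, u8}: u1, u20, u24, u5.
The least among these is u20.

u20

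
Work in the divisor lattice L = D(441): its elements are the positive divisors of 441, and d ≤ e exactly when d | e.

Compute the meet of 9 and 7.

1

Common lower bounds of {9, 7}: 1.
The greatest among these is 1.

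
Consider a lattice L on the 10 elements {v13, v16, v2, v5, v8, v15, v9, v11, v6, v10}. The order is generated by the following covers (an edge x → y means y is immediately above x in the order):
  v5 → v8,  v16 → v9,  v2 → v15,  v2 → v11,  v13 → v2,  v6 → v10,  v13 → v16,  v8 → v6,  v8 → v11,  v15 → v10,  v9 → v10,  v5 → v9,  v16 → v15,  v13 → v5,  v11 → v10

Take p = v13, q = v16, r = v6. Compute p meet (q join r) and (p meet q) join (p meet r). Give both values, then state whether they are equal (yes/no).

q join r = v10, so p meet (q join r) = v13 meet v10 = v13.
p meet q = v13 and p meet r = v13, so (p meet q) join (p meet r) = v13 join v13 = v13.
Equal: yes.

v13; v13; yes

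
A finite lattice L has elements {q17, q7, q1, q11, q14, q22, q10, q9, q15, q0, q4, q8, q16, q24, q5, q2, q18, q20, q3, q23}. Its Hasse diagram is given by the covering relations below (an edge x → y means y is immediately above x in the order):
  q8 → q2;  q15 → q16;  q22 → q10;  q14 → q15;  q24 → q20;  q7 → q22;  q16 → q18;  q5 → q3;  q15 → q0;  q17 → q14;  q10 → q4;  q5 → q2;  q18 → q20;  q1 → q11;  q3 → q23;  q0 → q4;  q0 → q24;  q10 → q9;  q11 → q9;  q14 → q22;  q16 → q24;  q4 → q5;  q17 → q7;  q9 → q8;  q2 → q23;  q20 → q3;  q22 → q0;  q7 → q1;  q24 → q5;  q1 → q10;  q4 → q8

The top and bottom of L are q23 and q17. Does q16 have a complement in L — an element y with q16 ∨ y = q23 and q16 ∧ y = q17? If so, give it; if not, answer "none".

none

For every candidate y, either q16 ∨ y ≠ q23 or q16 ∧ y ≠ q17; no complement exists.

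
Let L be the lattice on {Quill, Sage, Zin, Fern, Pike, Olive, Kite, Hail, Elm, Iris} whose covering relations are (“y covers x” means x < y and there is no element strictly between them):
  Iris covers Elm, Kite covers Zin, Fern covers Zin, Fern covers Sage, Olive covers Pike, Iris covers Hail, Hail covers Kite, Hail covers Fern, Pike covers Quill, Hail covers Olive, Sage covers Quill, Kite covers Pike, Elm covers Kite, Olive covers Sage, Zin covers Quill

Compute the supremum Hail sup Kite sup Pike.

Hail

Common upper bounds of {Hail, Kite, Pike}: Hail, Iris.
The least among these is Hail.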